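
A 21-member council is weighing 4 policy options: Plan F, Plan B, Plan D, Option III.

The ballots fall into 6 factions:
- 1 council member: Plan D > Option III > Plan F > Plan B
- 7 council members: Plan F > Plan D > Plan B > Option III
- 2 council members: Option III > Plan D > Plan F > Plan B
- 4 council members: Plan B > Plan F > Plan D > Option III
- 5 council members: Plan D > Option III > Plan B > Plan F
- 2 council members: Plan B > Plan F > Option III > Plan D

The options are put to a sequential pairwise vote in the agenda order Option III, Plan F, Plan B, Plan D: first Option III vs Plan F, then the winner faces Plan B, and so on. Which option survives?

Plan D

Round 1: Option III vs Plan F — 8–13, Plan F advances.
Round 2: Plan F vs Plan B — 10–11, Plan B advances.
Round 3: Plan B vs Plan D — 6–15, Plan D advances.
Plan D survives the agenda.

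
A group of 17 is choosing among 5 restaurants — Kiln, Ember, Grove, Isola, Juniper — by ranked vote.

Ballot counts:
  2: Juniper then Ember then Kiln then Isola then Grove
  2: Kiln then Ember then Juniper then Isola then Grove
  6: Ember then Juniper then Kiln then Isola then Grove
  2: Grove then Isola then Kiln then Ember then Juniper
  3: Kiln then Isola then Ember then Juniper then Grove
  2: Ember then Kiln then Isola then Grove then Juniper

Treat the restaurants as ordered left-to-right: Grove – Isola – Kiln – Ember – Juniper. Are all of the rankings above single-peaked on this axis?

Axis positions: Grove=1, Isola=2, Kiln=3, Ember=4, Juniper=5.
Type 1 (peak Juniper at position 5): ranking walks positions 5-4-3-2-1, expanding outward from the peak — single-peaked.
Type 2 (peak Kiln at position 3): ranking walks positions 3-4-5-2-1, expanding outward from the peak — single-peaked.
Type 3 (peak Ember at position 4): ranking walks positions 4-5-3-2-1, expanding outward from the peak — single-peaked.
Type 4 (peak Grove at position 1): ranking walks positions 1-2-3-4-5, expanding outward from the peak — single-peaked.
Type 5 (peak Kiln at position 3): ranking walks positions 3-2-4-5-1, expanding outward from the peak — single-peaked.
Type 6 (peak Ember at position 4): ranking walks positions 4-3-2-1-5, expanding outward from the peak — single-peaked.
Every ranking is single-peaked on this axis.

yes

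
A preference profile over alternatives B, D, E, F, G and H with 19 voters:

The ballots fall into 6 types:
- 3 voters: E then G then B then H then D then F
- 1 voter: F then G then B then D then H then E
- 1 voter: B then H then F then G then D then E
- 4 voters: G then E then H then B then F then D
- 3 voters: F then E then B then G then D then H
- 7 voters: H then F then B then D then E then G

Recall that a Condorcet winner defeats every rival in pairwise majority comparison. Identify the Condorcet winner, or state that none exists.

none

Check each pair by majority over 19 ballots:
B vs D: B is ranked higher on 3+1+1+4+3+7 = 19 ballots, D on 0. B wins 19–0.
B vs E: B preferred on 1+1+7 = 9 ballots; E wins 10–9.
B vs F: 8 to 11, F.
B vs G: 11 to 8, B.
B vs H: B preferred on 3+1+1+3 = 8 ballots; H wins 11–8.
D vs E: D preferred on 1+1+7 = 9 ballots; E wins 10–9.
D vs F: D is ranked higher on 3 ballots, F on 16. F wins 16–3.
D vs G: 7 to 12, G.
D vs H: D is ranked higher on 1+3 = 4 ballots, H on 15. H wins 15–4.
E vs F: E is ranked higher on 3+4 = 7 ballots, F on 12. F wins 12–7.
E vs G: 13 to 6, E.
E vs H: 3+4+3 = 10 for E, 9 for H — E by 10–9.
F vs G: F is ranked higher on 1+1+3+7 = 12 ballots, G on 7. F wins 12–7.
F vs H: 4 to 15, H.
G vs H: 11 to 8, G.
No alternative is unbeaten: B loses to E; D loses to B; E loses to F; F loses to H; G loses to B; H loses to E. In particular B > G > H > B is a majority cycle — no Condorcet winner exists.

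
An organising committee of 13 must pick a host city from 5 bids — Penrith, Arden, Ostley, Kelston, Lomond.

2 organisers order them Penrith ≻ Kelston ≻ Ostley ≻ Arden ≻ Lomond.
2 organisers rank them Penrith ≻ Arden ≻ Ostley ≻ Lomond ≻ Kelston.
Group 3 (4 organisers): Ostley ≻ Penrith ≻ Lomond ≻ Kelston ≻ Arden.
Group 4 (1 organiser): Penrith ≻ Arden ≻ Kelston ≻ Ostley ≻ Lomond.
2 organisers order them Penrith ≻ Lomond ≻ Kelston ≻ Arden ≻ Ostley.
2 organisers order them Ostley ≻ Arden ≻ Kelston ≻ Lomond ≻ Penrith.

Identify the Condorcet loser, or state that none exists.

Pairwise majorities:
Penrith vs Arden: 11 to 2, Penrith.
Penrith vs Ostley: Penrith wins 7–6.
Penrith vs Kelston: Penrith preferred on 2+2+4+1+2 = 11 ballots; Penrith wins 11–2.
Penrith vs Lomond: 11 to 2, Penrith.
Arden vs Ostley: 5 to 8, Ostley.
Arden vs Kelston: Arden preferred on 2+1+2 = 5 ballots; Kelston wins 8–5.
Arden vs Lomond: Arden wins 7–6.
Ostley vs Kelston: Ostley wins 8–5.
Ostley vs Lomond: 2+2+4+1+2 = 11 for Ostley, 2 for Lomond — Ostley by 11–2.
Kelston vs Lomond: 2+1+2 = 5 for Kelston, 8 for Lomond — Lomond by 8–5.
Every city wins at least one matchup (Penrith beats Arden; Arden beats Lomond; Ostley beats Arden; Kelston beats Arden; Lomond beats Kelston), so there is no Condorcet loser.

none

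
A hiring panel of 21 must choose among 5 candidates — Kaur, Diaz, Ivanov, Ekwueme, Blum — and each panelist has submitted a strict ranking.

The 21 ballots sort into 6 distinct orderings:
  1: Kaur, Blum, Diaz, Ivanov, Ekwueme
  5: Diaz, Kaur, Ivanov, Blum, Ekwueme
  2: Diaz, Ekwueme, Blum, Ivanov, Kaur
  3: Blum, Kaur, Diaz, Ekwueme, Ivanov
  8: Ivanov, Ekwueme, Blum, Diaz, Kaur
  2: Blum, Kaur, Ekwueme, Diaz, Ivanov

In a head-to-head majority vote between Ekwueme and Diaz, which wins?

Diaz

Ballots ranking Ekwueme above Diaz: 8 + 2 = 10.
Ballots ranking Diaz above Ekwueme: 21 − 10 = 11.
Diaz wins the head-to-head 11–10.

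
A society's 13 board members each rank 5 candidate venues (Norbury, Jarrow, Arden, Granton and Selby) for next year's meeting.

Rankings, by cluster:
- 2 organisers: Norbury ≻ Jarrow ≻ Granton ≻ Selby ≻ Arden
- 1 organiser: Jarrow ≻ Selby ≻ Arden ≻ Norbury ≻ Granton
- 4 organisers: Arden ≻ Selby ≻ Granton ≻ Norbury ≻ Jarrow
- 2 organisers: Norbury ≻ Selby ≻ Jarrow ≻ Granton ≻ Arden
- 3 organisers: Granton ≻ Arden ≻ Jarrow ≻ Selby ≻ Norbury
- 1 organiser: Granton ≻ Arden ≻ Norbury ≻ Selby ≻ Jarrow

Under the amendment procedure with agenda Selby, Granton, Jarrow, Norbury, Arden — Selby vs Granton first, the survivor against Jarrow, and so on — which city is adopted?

Arden

Round 1: Selby vs Granton — 7–6, Selby advances.
Round 2: Selby vs Jarrow — 7–6, Selby advances.
Round 3: Selby vs Norbury — 8–5, Selby advances.
Round 4: Selby vs Arden — 5–8, Arden advances.
Arden survives the agenda.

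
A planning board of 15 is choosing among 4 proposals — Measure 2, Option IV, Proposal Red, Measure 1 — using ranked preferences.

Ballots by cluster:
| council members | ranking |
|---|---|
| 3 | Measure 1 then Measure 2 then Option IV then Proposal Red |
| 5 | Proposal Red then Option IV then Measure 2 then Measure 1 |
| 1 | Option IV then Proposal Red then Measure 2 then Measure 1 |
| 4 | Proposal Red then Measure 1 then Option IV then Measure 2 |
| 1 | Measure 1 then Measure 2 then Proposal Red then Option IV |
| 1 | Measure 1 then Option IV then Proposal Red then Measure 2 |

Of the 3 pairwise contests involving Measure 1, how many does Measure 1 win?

Measure 1 against each rival (15 council members):
Measure 1 vs Measure 2: Measure 1 preferred on 3+4+1+1 = 9 ballots; Measure 1 wins 9–6.
Measure 1 vs Option IV: Measure 1, 9–6.
Measure 1 vs Proposal Red: Measure 1 preferred on 3+1+1 = 5 ballots; Proposal Red wins 10–5.
Measure 1 beats Measure 2, Option IV; loses to Proposal Red — 2 pairwise wins.

2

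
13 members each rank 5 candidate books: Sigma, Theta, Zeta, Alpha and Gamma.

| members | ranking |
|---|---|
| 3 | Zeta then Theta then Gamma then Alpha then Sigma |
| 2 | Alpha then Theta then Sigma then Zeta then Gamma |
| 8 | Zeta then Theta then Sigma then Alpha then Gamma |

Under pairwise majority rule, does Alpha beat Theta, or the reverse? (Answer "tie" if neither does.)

Ballots ranking Alpha above Theta: 2.
Ballots ranking Theta above Alpha: 13 − 2 = 11.
Theta wins the head-to-head 11–2.

Theta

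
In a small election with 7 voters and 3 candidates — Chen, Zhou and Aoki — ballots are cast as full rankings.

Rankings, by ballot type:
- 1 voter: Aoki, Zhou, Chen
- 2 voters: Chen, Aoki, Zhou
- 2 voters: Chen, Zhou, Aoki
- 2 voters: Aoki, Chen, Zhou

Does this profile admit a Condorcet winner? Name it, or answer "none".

Head-to-head results (7 voters):
Chen–Zhou: Chen 6–1.
Chen vs Aoki: Chen, 4–3.
Zhou vs Aoki: Aoki wins 5–2.
Chen beats each of Zhou, Aoki — Chen is the Condorcet winner.

Chen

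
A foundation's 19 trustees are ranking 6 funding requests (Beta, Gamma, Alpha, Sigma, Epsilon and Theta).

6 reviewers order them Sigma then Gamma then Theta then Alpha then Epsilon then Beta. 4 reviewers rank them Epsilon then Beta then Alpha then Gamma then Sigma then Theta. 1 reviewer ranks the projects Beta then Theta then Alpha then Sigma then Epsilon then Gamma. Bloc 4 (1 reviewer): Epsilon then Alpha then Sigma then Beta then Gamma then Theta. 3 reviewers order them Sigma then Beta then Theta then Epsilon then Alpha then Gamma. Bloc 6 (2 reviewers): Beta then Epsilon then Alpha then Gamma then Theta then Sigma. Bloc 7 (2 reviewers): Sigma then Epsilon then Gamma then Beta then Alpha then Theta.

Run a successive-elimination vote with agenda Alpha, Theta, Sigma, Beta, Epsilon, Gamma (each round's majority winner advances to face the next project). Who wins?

Sigma

Round 1: Alpha vs Theta — 9–10, Theta advances.
Round 2: Theta vs Sigma — 3–16, Sigma advances.
Round 3: Sigma vs Beta — 12–7, Sigma advances.
Round 4: Sigma vs Epsilon — 12–7, Sigma advances.
Round 5: Sigma vs Gamma — 13–6, Sigma advances.
The agenda winner is Sigma.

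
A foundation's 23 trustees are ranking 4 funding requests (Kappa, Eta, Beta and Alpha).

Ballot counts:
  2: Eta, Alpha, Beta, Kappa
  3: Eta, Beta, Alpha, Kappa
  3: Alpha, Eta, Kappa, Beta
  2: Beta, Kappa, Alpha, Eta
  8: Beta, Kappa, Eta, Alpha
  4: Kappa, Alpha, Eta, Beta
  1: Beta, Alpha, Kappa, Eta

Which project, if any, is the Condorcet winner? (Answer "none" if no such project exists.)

none

Check each pair by majority over 23 ballots:
Kappa vs Eta: Kappa, 15–8.
Kappa vs Beta: Beta wins 16–7.
Kappa–Alpha: Kappa 14–9.
Eta vs Beta: Eta wins 12–11.
Eta vs Alpha: Eta, 13–10.
Beta vs Alpha: Beta wins 14–9.
Each project drops at least one matchup (Kappa loses to Beta; Eta loses to Kappa; Beta loses to Eta; Alpha loses to Kappa); the cycle Kappa > Eta > Beta > Kappa rules out a Condorcet winner.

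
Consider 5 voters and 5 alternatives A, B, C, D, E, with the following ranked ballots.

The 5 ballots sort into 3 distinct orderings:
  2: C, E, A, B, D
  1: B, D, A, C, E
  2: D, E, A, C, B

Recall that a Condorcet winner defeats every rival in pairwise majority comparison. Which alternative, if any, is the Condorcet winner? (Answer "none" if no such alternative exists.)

none

Check each pair by majority over 5 ballots:
A vs B: 2+2 = 4 for A, 1 for B — A by 4–1.
A vs C: A is ranked higher on 1+2 = 3 ballots, C on 2. A wins 3–2.
A vs D: 2 for A, 3 for D — D by 3–2.
A vs E: 1 for A, 4 for E — E by 4–1.
B vs C: 1 to 4, C.
B vs D: 2+1 = 3 for B, 2 for D — B by 3–2.
B vs E: 1 for B, 4 for E — E by 4–1.
C vs D: C preferred on 2 ballots; D wins 3–2.
C vs E: 2+1 = 3 for C, 2 for E — C by 3–2.
D vs E: D preferred on 1+2 = 3 ballots; D wins 3–2.
Every alternative loses at least once (A loses to D; B loses to A; C loses to A; D loses to B; E loses to C). The majority relation contains the cycle A beats B beats D beats A, so there is no Condorcet winner.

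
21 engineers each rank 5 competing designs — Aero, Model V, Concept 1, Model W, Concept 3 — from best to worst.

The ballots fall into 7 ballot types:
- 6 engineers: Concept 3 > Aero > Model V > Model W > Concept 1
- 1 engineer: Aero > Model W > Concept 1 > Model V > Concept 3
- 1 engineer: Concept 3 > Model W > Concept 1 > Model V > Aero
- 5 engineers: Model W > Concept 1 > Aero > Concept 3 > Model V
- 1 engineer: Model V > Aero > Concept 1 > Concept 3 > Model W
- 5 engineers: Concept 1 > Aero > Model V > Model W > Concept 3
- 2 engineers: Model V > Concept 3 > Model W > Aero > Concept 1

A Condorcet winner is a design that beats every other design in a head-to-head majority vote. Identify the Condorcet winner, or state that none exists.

none

Check each pair by majority over 21 ballots:
Aero vs Model V: 17 to 4, Aero.
Aero vs Concept 1: Concept 1, 11–10.
Aero vs Model W: 13 to 8, Aero.
Aero vs Concept 3: 12 to 9, Aero.
Model V vs Concept 1: 9 to 12, Concept 1.
Model V vs Model W: Model V is ranked higher on 6+1+5+2 = 14 ballots, Model W on 7. Model V wins 14–7.
Model V–Concept 3: Concept 3 12–9.
Concept 1 vs Model W: Concept 1 is ranked higher on 1+5 = 6 ballots, Model W on 15. Model W wins 15–6.
Concept 1 vs Concept 3: 1+5+1+5 = 12 for Concept 1, 9 for Concept 3 — Concept 1 by 12–9.
Model W vs Concept 3: Model W, 11–10.
Every design loses at least once (Aero loses to Concept 1; Model V loses to Aero; Concept 1 loses to Model W; Model W loses to Aero; Concept 3 loses to Aero). The majority relation contains the cycle Aero > Model W > Concept 1 > Aero, so there is no Condorcet winner.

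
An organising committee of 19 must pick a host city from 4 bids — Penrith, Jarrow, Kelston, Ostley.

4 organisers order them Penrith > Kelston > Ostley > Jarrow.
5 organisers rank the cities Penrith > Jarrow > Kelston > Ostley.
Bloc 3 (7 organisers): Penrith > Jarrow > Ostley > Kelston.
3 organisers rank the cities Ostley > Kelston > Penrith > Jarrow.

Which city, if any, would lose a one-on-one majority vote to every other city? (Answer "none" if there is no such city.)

Kelston

Pairwise majorities:
Penrith vs Jarrow: 4+5+7+3 = 19 for Penrith, 0 for Jarrow — Penrith by 19–0.
Penrith vs Kelston: 16 to 3, Penrith.
Penrith vs Ostley: 16 to 3, Penrith.
Jarrow vs Kelston: 12 to 7, Jarrow.
Jarrow vs Ostley: 5+7 = 12 for Jarrow, 7 for Ostley — Jarrow by 12–7.
Kelston vs Ostley: 4+5 = 9 for Kelston, 10 for Ostley — Ostley by 10–9.
Only Kelston has no wins; Kelston is the Condorcet loser.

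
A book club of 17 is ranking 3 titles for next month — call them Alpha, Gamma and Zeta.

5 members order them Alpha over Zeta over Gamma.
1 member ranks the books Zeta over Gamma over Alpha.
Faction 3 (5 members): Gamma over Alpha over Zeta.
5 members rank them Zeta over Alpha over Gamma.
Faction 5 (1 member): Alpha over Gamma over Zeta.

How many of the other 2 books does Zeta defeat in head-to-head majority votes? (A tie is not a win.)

1

Zeta against each rival (17 members):
Zeta vs Alpha: Alpha, 11–6.
Zeta vs Gamma: 11 to 6, Zeta.
Zeta beats Gamma; loses to Alpha — 1 pairwise win.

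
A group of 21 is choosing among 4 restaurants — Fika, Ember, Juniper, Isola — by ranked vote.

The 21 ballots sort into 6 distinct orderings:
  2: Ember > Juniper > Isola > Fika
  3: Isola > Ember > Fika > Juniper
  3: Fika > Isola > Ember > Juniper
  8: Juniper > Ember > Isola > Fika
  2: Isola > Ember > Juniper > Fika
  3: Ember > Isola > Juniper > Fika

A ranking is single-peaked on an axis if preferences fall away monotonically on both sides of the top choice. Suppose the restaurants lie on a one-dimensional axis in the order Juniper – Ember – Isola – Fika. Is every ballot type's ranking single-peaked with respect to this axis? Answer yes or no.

yes

Axis positions: Juniper=1, Ember=2, Isola=3, Fika=4.
Ballot type 1 (peak Ember at position 2): ranking walks positions 2-1-3-4, expanding outward from the peak — single-peaked.
Ballot type 2 (peak Isola at position 3): ranking walks positions 3-2-4-1, expanding outward from the peak — single-peaked.
Ballot type 3 (peak Fika at position 4): ranking walks positions 4-3-2-1, expanding outward from the peak — single-peaked.
Ballot type 4 (peak Juniper at position 1): ranking walks positions 1-2-3-4, expanding outward from the peak — single-peaked.
Ballot type 5 (peak Isola at position 3): ranking walks positions 3-2-1-4, expanding outward from the peak — single-peaked.
Ballot type 6 (peak Ember at position 2): ranking walks positions 2-3-1-4, expanding outward from the peak — single-peaked.
Every ranking is single-peaked on this axis.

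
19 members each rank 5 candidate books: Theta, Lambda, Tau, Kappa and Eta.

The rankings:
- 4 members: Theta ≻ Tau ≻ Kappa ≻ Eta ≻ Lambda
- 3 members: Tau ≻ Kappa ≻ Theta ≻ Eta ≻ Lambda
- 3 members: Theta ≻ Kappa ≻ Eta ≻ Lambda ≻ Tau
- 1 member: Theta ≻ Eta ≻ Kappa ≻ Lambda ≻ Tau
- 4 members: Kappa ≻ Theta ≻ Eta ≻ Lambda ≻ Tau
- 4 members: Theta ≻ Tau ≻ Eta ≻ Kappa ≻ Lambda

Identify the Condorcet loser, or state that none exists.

Head-to-head results (19 members):
Theta vs Lambda: Theta preferred on 4+3+3+1+4+4 = 19 ballots; Theta wins 19–0.
Theta–Tau: Theta 16–3.
Theta vs Kappa: 12 to 7, Theta.
Theta–Eta: Theta 19–0.
Lambda vs Tau: Tau wins 11–8.
Lambda–Kappa: Kappa 19–0.
Lambda vs Eta: Lambda preferred on 0 ballots; Eta wins 19–0.
Tau vs Kappa: Tau preferred on 4+3+4 = 11 ballots; Tau wins 11–8.
Tau vs Eta: Tau, 11–8.
Kappa vs Eta: Kappa, 14–5.
Only Lambda has no wins; Lambda is the Condorcet loser.

Lambda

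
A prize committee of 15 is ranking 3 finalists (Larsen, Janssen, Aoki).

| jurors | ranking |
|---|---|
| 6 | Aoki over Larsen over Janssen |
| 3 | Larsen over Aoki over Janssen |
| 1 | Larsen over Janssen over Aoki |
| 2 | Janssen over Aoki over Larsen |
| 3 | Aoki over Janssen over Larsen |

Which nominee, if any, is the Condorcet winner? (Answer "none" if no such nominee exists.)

Check each pair by majority over 15 ballots:
Larsen–Janssen: Larsen 10–5.
Larsen–Aoki: Aoki 11–4.
Janssen vs Aoki: Aoki, 12–3.
Aoki beats each of Larsen, Janssen — Aoki is the Condorcet winner.

Aoki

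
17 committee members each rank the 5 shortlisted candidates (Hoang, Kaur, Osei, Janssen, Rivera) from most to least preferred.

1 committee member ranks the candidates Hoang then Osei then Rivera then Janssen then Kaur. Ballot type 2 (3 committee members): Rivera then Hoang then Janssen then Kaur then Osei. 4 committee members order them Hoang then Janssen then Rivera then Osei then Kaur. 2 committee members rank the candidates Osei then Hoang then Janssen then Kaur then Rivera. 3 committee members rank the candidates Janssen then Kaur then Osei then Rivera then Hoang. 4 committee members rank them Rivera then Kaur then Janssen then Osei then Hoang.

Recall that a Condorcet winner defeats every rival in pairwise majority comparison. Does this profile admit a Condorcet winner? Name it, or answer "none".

Head-to-head results (17 committee members):
Hoang–Kaur: Hoang 10–7.
Hoang–Osei: Osei 9–8.
Hoang vs Janssen: Hoang wins 10–7.
Hoang vs Rivera: Rivera, 10–7.
Kaur–Osei: Kaur 10–7.
Kaur–Janssen: Janssen 13–4.
Kaur vs Rivera: Rivera, 12–5.
Osei vs Janssen: Janssen, 14–3.
Osei vs Rivera: Rivera wins 11–6.
Janssen vs Rivera: Janssen, 9–8.
No candidate is unbeaten: Hoang loses to Osei; Kaur loses to Hoang; Osei loses to Kaur; Janssen loses to Hoang; Rivera loses to Janssen. In particular Hoang → Kaur → Osei → Hoang is a majority cycle — no Condorcet winner exists.

none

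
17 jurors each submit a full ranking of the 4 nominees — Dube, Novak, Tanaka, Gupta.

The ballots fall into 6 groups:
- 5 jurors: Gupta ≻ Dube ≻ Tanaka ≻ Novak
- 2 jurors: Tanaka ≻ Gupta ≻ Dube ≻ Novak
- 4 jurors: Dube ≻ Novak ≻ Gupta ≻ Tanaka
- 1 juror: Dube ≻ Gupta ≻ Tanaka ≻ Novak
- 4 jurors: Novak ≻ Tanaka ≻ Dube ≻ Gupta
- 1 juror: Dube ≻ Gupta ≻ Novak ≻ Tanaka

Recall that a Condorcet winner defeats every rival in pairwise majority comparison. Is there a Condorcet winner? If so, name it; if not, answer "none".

Check each pair by majority over 17 ballots:
Dube vs Novak: Dube is ranked higher on 5+2+4+1+1 = 13 ballots, Novak on 4. Dube wins 13–4.
Dube vs Tanaka: Dube preferred on 5+4+1+1 = 11 ballots; Dube wins 11–6.
Dube vs Gupta: 4+1+4+1 = 10 for Dube, 7 for Gupta — Dube by 10–7.
Novak vs Tanaka: 4+4+1 = 9 for Novak, 8 for Tanaka — Novak by 9–8.
Novak vs Gupta: 4+4 = 8 for Novak, 9 for Gupta — Gupta by 9–8.
Tanaka vs Gupta: 6 to 11, Gupta.
Only Dube has no losses; Dube is the Condorcet winner.

Dube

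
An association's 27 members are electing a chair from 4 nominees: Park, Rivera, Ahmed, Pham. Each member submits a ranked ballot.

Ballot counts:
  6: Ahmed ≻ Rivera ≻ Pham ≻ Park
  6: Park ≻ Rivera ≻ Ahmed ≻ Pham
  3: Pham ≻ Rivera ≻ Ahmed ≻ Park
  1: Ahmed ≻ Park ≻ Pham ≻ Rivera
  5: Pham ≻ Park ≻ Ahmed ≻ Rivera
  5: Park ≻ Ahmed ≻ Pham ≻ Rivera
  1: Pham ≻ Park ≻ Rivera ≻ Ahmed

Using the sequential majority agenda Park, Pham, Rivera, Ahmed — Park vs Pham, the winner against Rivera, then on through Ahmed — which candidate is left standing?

Round 1: Park vs Pham — 12–15, Pham advances.
Round 2: Pham vs Rivera — 15–12, Pham advances.
Round 3: Pham vs Ahmed — 9–18, Ahmed advances.
Ahmed survives the agenda.

Ahmed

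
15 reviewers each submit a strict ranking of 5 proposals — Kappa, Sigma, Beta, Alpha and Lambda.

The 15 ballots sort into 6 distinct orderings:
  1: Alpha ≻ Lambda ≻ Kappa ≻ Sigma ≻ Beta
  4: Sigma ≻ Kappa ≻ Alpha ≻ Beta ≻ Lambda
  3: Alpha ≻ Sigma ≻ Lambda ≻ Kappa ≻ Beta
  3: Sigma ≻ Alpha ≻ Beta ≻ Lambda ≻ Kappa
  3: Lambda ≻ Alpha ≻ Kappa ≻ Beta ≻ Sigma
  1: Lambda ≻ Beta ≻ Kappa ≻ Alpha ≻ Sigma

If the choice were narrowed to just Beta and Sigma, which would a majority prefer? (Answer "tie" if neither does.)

Sigma

Ballots ranking Beta above Sigma: 3 + 1 = 4.
Ballots ranking Sigma above Beta: 15 − 4 = 11.
Sigma wins the head-to-head 11–4.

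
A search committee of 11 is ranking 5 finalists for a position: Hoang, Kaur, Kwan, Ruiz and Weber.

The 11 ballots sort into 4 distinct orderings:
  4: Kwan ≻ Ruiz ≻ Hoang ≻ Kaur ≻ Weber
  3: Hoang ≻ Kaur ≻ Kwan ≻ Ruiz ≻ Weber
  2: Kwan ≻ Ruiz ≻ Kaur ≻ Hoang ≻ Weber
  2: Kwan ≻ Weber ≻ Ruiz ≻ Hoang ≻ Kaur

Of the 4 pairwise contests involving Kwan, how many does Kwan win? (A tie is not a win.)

4

Kwan against each rival (11 committee members):
Kwan–Hoang: Kwan 8–3.
Kwan vs Kaur: Kwan, 8–3.
Kwan vs Ruiz: Kwan preferred on 4+3+2+2 = 11 ballots; Kwan wins 11–0.
Kwan vs Weber: Kwan wins 11–0.
Kwan beats Hoang, Kaur, Ruiz, Weber — 4 pairwise wins.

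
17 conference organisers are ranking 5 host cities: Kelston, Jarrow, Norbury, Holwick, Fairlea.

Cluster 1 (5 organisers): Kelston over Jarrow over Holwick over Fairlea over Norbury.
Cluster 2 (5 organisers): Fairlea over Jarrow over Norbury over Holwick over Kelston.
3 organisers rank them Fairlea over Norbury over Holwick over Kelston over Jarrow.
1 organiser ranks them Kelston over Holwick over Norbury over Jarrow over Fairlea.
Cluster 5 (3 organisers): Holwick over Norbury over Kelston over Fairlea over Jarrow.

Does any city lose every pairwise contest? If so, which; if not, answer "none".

Head-to-head results (17 organisers):
Kelston vs Jarrow: 12 to 5, Kelston.
Kelston–Norbury: Norbury 11–6.
Kelston vs Holwick: 6 to 11, Holwick.
Kelston vs Fairlea: 5+1+3 = 9 for Kelston, 8 for Fairlea — Kelston by 9–8.
Jarrow vs Norbury: Jarrow preferred on 5+5 = 10 ballots; Jarrow wins 10–7.
Jarrow vs Holwick: 5+5 = 10 for Jarrow, 7 for Holwick — Jarrow by 10–7.
Jarrow vs Fairlea: 6 to 11, Fairlea.
Norbury vs Holwick: Holwick wins 9–8.
Norbury vs Fairlea: Norbury is ranked higher on 1+3 = 4 ballots, Fairlea on 13. Fairlea wins 13–4.
Holwick vs Fairlea: Holwick is ranked higher on 5+1+3 = 9 ballots, Fairlea on 8. Holwick wins 9–8.
Every city wins at least one matchup (Kelston beats Jarrow; Jarrow beats Norbury; Norbury beats Kelston; Holwick beats Kelston; Fairlea beats Jarrow), so there is no Condorcet loser.

none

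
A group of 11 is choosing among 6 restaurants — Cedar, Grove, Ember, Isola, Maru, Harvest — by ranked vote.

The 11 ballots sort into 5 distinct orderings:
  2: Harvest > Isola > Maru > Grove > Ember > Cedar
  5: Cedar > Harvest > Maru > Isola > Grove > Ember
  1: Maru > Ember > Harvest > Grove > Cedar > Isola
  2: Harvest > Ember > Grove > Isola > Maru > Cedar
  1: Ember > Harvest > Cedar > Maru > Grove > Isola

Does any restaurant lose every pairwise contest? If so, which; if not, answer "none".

Pairwise majorities:
Cedar vs Grove: Cedar preferred on 5+1 = 6 ballots; Cedar wins 6–5.
Cedar vs Ember: 5 for Cedar, 6 for Ember — Ember by 6–5.
Cedar vs Isola: Cedar wins 7–4.
Cedar–Maru: Cedar 6–5.
Cedar vs Harvest: Cedar preferred on 5 ballots; Harvest wins 6–5.
Grove vs Ember: 2+5 = 7 for Grove, 4 for Ember — Grove by 7–4.
Grove vs Isola: Grove is ranked higher on 1+2+1 = 4 ballots, Isola on 7. Isola wins 7–4.
Grove vs Maru: 2 to 9, Maru.
Grove vs Harvest: Grove is ranked higher on 0 ballots, Harvest on 11. Harvest wins 11–0.
Ember vs Isola: Isola, 7–4.
Ember vs Maru: 2+1 = 3 for Ember, 8 for Maru — Maru by 8–3.
Ember vs Harvest: Ember preferred on 1+1 = 2 ballots; Harvest wins 9–2.
Isola vs Maru: Maru, 7–4.
Isola vs Harvest: Harvest, 11–0.
Maru vs Harvest: Harvest, 10–1.
No restaurant is winless: Cedar beats Grove; Grove beats Ember; Ember beats Cedar; Isola beats Grove; Maru beats Grove; Harvest beats Cedar. There is no Condorcet loser.

none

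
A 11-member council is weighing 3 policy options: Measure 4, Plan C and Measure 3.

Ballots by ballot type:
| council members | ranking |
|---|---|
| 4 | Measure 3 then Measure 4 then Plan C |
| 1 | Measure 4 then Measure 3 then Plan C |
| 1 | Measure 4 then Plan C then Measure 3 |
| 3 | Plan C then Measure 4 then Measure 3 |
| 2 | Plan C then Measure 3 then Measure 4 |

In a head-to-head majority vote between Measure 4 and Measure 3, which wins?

Measure 3

Ballots ranking Measure 4 above Measure 3: 1 + 1 + 3 = 5.
Ballots ranking Measure 3 above Measure 4: 11 − 5 = 6.
Measure 3 wins the head-to-head 6–5.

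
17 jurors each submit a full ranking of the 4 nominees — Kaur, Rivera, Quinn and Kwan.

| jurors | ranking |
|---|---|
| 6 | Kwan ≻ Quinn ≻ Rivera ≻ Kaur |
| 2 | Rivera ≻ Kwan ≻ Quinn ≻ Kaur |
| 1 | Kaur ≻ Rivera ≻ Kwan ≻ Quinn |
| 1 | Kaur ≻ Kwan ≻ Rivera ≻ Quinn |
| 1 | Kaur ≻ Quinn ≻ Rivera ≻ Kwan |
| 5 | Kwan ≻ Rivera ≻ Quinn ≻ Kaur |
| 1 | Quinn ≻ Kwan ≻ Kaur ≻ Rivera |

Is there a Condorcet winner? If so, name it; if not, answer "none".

Kwan

Pairwise majorities:
Kaur vs Rivera: 1+1+1+1 = 4 for Kaur, 13 for Rivera — Rivera by 13–4.
Kaur vs Quinn: 1+1+1 = 3 for Kaur, 14 for Quinn — Quinn by 14–3.
Kaur vs Kwan: Kaur preferred on 1+1+1 = 3 ballots; Kwan wins 14–3.
Rivera vs Quinn: 2+1+1+5 = 9 for Rivera, 8 for Quinn — Rivera by 9–8.
Rivera vs Kwan: Rivera preferred on 2+1+1 = 4 ballots; Kwan wins 13–4.
Quinn vs Kwan: Quinn preferred on 1+1 = 2 ballots; Kwan wins 15–2.
Kwan wins every pairwise contest, so Kwan is the Condorcet winner.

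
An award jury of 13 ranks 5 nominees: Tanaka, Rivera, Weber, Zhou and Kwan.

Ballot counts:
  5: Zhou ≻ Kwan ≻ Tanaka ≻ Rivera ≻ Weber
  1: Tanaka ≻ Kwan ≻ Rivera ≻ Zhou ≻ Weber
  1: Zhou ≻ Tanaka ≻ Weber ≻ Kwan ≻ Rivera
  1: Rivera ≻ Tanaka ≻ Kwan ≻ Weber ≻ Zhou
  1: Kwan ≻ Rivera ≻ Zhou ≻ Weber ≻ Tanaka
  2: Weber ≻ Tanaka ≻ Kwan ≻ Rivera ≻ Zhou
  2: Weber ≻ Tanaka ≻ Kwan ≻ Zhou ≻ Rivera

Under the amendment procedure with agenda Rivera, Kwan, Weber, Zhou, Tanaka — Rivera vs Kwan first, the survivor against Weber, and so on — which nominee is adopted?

Tanaka

Round 1: Rivera vs Kwan — 1–12, Kwan advances.
Round 2: Kwan vs Weber — 8–5, Kwan advances.
Round 3: Kwan vs Zhou — 7–6, Kwan advances.
Round 4: Kwan vs Tanaka — 6–7, Tanaka advances.
Tanaka survives the agenda.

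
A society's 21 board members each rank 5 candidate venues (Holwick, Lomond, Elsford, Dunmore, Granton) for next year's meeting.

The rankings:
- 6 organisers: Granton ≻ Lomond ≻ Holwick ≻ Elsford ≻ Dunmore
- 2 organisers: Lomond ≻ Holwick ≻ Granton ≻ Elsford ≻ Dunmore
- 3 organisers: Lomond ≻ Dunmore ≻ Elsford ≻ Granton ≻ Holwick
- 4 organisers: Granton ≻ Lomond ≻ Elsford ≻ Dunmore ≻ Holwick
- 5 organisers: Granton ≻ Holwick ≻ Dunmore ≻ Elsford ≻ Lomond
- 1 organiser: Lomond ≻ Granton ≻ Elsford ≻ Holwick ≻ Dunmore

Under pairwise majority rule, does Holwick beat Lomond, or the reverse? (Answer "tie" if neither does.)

Ballots ranking Holwick above Lomond: 5.
Ballots ranking Lomond above Holwick: 21 − 5 = 16.
Lomond wins the head-to-head 16–5.

Lomond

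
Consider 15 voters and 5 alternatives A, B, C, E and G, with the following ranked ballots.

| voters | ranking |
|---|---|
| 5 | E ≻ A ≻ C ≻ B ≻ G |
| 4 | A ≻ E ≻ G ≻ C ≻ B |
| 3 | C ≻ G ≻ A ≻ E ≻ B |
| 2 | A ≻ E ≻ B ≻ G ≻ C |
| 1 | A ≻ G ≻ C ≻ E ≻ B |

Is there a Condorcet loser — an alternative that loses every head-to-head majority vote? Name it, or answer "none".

B

Pairwise majorities:
A vs B: A is ranked higher on 5+4+3+2+1 = 15 ballots, B on 0. A wins 15–0.
A vs C: 12 to 3, A.
A vs E: A preferred on 4+3+2+1 = 10 ballots; A wins 10–5.
A–G: A 12–3.
B vs C: B is ranked higher on 2 ballots, C on 13. C wins 13–2.
B–E: E 15–0.
B vs G: 7 to 8, G.
C vs E: 3+1 = 4 for C, 11 for E — E by 11–4.
C–G: C 8–7.
E vs G: E, 11–4.
Only B has no wins; B is the Condorcet loser.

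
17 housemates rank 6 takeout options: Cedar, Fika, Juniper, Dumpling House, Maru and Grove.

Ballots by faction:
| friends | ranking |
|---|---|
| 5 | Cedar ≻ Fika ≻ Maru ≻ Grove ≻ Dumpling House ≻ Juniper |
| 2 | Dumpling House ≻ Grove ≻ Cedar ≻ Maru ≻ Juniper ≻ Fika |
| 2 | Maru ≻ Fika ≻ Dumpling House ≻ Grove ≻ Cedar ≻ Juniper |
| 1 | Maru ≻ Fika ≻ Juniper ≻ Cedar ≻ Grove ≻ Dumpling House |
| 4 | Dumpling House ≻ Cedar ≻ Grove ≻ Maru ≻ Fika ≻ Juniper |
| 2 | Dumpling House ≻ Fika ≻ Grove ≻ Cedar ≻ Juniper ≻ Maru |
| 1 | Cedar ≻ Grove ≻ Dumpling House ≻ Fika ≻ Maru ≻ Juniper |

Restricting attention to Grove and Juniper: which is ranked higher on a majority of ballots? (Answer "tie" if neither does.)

Ballots ranking Grove above Juniper: 5 + 2 + 2 + 4 + 2 + 1 = 16.
Ballots ranking Juniper above Grove: 17 − 16 = 1.
Grove wins the head-to-head 16–1.

Grove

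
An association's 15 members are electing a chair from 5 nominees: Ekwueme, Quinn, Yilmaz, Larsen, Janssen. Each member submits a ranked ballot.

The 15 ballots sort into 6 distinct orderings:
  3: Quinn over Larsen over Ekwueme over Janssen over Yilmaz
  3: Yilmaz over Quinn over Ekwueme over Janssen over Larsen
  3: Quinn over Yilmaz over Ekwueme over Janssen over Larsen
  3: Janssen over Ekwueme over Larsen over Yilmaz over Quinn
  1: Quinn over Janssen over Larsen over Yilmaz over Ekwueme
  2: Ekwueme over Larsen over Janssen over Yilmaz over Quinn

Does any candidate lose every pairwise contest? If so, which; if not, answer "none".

none

Head-to-head results (15 voters):
Ekwueme vs Quinn: 5 to 10, Quinn.
Ekwueme vs Yilmaz: Ekwueme, 8–7.
Ekwueme vs Larsen: Ekwueme, 11–4.
Ekwueme vs Janssen: 3+3+3+2 = 11 for Ekwueme, 4 for Janssen — Ekwueme by 11–4.
Quinn vs Yilmaz: Yilmaz wins 8–7.
Quinn vs Larsen: Quinn wins 10–5.
Quinn vs Janssen: 10 to 5, Quinn.
Yilmaz vs Larsen: Yilmaz preferred on 3+3 = 6 ballots; Larsen wins 9–6.
Yilmaz–Janssen: Janssen 9–6.
Larsen–Janssen: Janssen 10–5.
Every candidate wins at least one matchup (Ekwueme beats Yilmaz; Quinn beats Ekwueme; Yilmaz beats Quinn; Larsen beats Yilmaz; Janssen beats Yilmaz), so there is no Condorcet loser.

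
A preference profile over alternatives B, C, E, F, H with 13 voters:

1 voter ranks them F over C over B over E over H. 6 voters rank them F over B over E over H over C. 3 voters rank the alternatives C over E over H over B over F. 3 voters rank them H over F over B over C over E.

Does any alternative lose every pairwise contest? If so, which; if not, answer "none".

Head-to-head results (13 voters):
B vs C: 6+3 = 9 for B, 4 for C — B by 9–4.
B vs E: B, 10–3.
B vs F: F, 10–3.
B–H: B 7–6.
C–E: C 7–6.
C–F: F 10–3.
C vs H: H wins 9–4.
E vs F: 3 to 10, F.
E vs H: E preferred on 1+6+3 = 10 ballots; E wins 10–3.
F vs H: F preferred on 1+6 = 7 ballots; F wins 7–6.
No alternative is winless: B beats C; C beats E; E beats H; F beats B; H beats C. There is no Condorcet loser.

none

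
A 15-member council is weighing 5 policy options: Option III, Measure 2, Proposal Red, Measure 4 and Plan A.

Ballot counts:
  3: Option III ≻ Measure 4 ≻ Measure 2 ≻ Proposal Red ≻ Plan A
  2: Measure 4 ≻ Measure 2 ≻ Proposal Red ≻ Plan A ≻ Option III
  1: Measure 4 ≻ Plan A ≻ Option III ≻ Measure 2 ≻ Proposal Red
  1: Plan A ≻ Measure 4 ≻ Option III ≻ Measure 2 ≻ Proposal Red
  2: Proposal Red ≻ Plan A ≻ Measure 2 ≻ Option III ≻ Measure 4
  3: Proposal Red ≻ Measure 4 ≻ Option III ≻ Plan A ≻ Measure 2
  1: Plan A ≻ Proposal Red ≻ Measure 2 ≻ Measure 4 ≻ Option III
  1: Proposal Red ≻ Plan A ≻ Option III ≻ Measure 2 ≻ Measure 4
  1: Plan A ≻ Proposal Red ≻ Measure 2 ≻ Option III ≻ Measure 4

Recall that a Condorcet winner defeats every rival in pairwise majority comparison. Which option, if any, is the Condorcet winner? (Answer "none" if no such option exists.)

Pairwise majorities:
Option III vs Measure 2: Option III, 9–6.
Option III vs Proposal Red: Proposal Red, 10–5.
Option III vs Measure 4: Measure 4 wins 8–7.
Option III vs Plan A: Plan A, 9–6.
Measure 2 vs Proposal Red: Proposal Red, 8–7.
Measure 2 vs Measure 4: Measure 4, 10–5.
Measure 2 vs Plan A: Plan A, 10–5.
Proposal Red vs Measure 4: Proposal Red, 8–7.
Proposal Red vs Plan A: Proposal Red, 11–4.
Measure 4 vs Plan A: Measure 4, 9–6.
Proposal Red defeats every rival head-to-head and is the Condorcet winner.

Proposal Red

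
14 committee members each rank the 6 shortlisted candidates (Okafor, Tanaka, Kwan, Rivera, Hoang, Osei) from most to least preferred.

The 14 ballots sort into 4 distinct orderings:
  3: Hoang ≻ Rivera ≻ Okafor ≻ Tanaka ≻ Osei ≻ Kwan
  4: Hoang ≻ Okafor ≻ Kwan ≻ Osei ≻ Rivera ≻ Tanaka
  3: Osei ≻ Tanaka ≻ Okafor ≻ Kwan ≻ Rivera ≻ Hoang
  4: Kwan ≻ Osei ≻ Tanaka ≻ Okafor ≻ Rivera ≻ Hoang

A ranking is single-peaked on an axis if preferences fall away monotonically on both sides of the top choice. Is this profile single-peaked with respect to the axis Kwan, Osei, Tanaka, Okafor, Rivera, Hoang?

Axis positions: Kwan=1, Osei=2, Tanaka=3, Okafor=4, Rivera=5, Hoang=6.
Bloc 1 (peak Hoang at position 6): ranking walks positions 6-5-4-3-2-1, expanding outward from the peak — single-peaked.
Bloc 2: ranking walks positions 6-4-1-2-5-3; Okafor is ranked above Rivera even though Rivera lies between Okafor and the peak Hoang on the axis — preferences dip and rise again. Not single-peaked.
Bloc 3 (peak Osei at position 2): ranking walks positions 2-3-4-1-5-6, expanding outward from the peak — single-peaked.
Bloc 4 (peak Kwan at position 1): ranking walks positions 1-2-3-4-5-6, expanding outward from the peak — single-peaked.
Bloc 2 violates single-peakedness, so the profile is not single-peaked on this axis.

no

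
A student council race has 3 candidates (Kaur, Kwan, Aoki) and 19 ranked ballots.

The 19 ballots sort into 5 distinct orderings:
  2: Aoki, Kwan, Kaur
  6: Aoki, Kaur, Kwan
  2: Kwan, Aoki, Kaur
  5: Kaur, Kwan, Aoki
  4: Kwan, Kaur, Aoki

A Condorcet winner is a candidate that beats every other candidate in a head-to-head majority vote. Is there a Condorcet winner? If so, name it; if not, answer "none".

none

Check each pair by majority over 19 ballots:
Kaur vs Kwan: Kaur, 11–8.
Kaur vs Aoki: Aoki wins 10–9.
Kwan vs Aoki: Kwan, 11–8.
No candidate is unbeaten: Kaur loses to Aoki; Kwan loses to Kaur; Aoki loses to Kwan. In particular Kaur > Kwan > Aoki > Kaur is a majority cycle — no Condorcet winner exists.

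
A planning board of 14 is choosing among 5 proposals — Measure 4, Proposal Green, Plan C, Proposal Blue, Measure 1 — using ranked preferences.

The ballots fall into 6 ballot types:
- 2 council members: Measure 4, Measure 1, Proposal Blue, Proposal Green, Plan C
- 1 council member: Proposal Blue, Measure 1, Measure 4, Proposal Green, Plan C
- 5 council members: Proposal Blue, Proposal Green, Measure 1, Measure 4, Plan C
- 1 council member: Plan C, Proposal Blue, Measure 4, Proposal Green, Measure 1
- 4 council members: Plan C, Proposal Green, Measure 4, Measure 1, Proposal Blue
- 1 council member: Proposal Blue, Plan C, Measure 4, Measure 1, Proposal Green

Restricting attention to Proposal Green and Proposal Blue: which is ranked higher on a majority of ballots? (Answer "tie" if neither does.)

Ballots ranking Proposal Green above Proposal Blue: 4.
Ballots ranking Proposal Blue above Proposal Green: 14 − 4 = 10.
Proposal Blue wins the head-to-head 10–4.

Proposal Blue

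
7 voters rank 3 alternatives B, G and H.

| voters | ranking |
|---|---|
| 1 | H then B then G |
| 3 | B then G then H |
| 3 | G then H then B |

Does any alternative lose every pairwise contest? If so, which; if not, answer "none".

none

Head-to-head results (7 voters):
B vs G: B, 4–3.
B vs H: H, 4–3.
G–H: G 6–1.
Every alternative wins at least one matchup (B beats G; G beats H; H beats B), so there is no Condorcet loser.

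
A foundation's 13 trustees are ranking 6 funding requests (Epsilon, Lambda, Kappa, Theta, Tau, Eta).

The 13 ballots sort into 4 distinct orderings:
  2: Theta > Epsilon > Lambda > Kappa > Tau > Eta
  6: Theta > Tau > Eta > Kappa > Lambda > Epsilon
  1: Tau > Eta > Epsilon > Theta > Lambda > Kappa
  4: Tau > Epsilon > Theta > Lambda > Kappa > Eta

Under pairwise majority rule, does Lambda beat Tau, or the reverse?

Ballots ranking Lambda above Tau: 2.
Ballots ranking Tau above Lambda: 13 − 2 = 11.
Tau wins the head-to-head 11–2.

Tau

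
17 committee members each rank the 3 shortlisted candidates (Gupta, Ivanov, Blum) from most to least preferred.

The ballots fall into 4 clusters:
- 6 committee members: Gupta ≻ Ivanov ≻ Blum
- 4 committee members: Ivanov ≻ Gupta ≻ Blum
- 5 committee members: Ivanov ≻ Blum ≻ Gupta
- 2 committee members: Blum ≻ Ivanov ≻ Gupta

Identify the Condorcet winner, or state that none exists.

Head-to-head results (17 committee members):
Gupta vs Ivanov: Gupta is ranked higher on 6 ballots, Ivanov on 11. Ivanov wins 11–6.
Gupta vs Blum: 10 to 7, Gupta.
Ivanov vs Blum: 15 to 2, Ivanov.
Ivanov defeats every rival head-to-head and is the Condorcet winner.

Ivanov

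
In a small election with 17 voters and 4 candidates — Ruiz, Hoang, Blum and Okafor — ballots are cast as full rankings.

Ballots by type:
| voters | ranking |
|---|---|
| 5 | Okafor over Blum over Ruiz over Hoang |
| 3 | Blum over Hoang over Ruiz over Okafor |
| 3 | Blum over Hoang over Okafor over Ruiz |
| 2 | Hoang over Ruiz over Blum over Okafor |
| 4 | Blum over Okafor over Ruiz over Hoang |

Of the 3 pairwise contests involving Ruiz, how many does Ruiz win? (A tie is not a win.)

Ruiz against each rival (17 voters):
Ruiz vs Hoang: Ruiz, 9–8.
Ruiz–Blum: Blum 15–2.
Ruiz vs Okafor: Okafor, 12–5.
Ruiz beats Hoang; loses to Blum, Okafor — 1 pairwise win.

1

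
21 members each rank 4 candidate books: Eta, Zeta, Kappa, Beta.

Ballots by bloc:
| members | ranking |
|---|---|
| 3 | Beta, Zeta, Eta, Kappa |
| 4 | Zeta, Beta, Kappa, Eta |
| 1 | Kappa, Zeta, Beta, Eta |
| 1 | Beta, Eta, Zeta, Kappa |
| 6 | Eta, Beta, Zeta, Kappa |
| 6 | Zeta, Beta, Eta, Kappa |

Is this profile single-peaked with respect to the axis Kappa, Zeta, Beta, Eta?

Axis positions: Kappa=1, Zeta=2, Beta=3, Eta=4.
Bloc 1 (peak Beta at position 3): ranking walks positions 3-2-4-1, expanding outward from the peak — single-peaked.
Bloc 2 (peak Zeta at position 2): ranking walks positions 2-3-1-4, expanding outward from the peak — single-peaked.
Bloc 3 (peak Kappa at position 1): ranking walks positions 1-2-3-4, expanding outward from the peak — single-peaked.
Bloc 4 (peak Beta at position 3): ranking walks positions 3-4-2-1, expanding outward from the peak — single-peaked.
Bloc 5 (peak Eta at position 4): ranking walks positions 4-3-2-1, expanding outward from the peak — single-peaked.
Bloc 6 (peak Zeta at position 2): ranking walks positions 2-3-4-1, expanding outward from the peak — single-peaked.
Every ranking is single-peaked on this axis.

yes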